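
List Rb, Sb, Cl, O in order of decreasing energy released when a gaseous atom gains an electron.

O is in period 2, group 16; Cl is in period 3, group 17; Rb is in period 5, group 1; Sb is in period 5, group 15.
Electron affinity generally becomes more exothermic across a period toward the halogens and less exothermic down a group.
Here both period and group differ, so the two effects have to be weighed against each other.
Sb > Rb: Sb lies to the right of Rb in period 5, so the across-period effect alone puts Sb higher.
O > Sb: both effects reinforce here, so O is clearly the higher of the two.
Cl > O: the two effects oppose for this pair; the across-period effect wins (349 vs 141 kJ/mol).
Approximate values (kJ/mol): O 141, Cl 349, Rb 47, Sb 103.
So from highest to lowest: Cl > O > Sb > Rb.

Cl > O > Sb > Rb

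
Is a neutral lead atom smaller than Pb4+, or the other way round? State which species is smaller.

Pb4+

Forming Pb4+ removes 4 electrons from Pb. Fewer electrons for the same nuclear charge means less shielding and a higher Z_eff on the remaining electrons.
A cation is smaller than its parent atom: Pb4+ < Pb.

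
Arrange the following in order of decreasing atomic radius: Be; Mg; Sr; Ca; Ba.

Moving right in a period, electrons are added to the same shell under a stronger nuclear pull, so atoms get smaller; moving down, a new shell is opened and atoms get larger.
All are in group 2, so atomic radius increases down the group.
So from largest to smallest: Ba > Sr > Ca > Mg > Be.

Ba > Sr > Ca > Mg > Be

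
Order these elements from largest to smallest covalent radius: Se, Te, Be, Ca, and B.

Ca > Te > Se > Be > B

Across a period the added protons contract the valence shell; down a group each new principal shell makes the atom larger.
These span different periods and groups, so the two trends combine.
Be > B: both are in period 2; the period trend gives Be the larger value.
Se > Be: the two effects oppose for this pair; the down-group effect wins (116 vs 102 pm).
Te > Se: they share group 16; the group trend gives Te the larger value.
Ca > Te: period and group pull opposite ways; the across-period shift dominates (171 vs 136 pm).
For reference (pm): Be 102, B 85, Ca 171, Se 116, Te 136.
So from largest to smallest: Ca > Te > Se > Be > B.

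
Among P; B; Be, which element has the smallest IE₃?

Consider each +2 ion: P²⁺ still has 3 valence electrons; B²⁺ still has 1 valence electron; Be²⁺ is the bare [He] core.
Pulling an electron out of a noble-gas core costs far more than removing a remaining valence electron, so Be sits at the high end of IE_3.
Valence configurations: P²⁺ [Ne]3s²3p¹, B²⁺ [He]2s¹.
The numbers (kJ/mol): P 2914, B 3660, Be 14849.
Hence IE_3: P < B < Be.

P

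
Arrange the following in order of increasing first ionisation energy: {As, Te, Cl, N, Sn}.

Sn, Te, As, Cl, N

N is in period 2, group 15; Cl is in period 3, group 17; As is in period 4, group 15; Sn is in period 5, group 14; Te is in period 5, group 16.
IE₁ increases left→right with effective nuclear charge and decreases top→bottom as the valence shell moves farther out.
Here both period and group differ, so the two effects have to be weighed against each other.
Te > Sn: Te lies to the right of Sn in period 5, so the across-period effect alone puts Te higher.
As > Te: period and group pull opposite ways; the down-group shift dominates (947 vs 869 kJ/mol).
Cl > As: relative to As, both the across-period and down-group shifts push Cl's first ionization energy up.
N > Cl: the two effects oppose for this pair; the down-group effect wins (1402 vs 1251 kJ/mol).
Approximate values (kJ/mol): N 1402, Cl 1251, As 947, Sn 709, Te 869.
So from lowest to highest: Sn < Te < As < Cl < N.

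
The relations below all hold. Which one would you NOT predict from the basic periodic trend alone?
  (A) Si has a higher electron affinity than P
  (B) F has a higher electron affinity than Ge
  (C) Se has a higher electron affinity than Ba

The general trend: electron affinity increases across a period and decreases down a group.
(A) Si (period 3, group 14) vs P (period 3, group 15): the stated order contradicts the simple trend.
(B) F (period 2, group 17) vs Ge (period 4, group 14): the stated order agrees with the simple trend.
(C) Se (period 4, group 16) vs Ba (period 6, group 2): the stated order agrees with the simple trend.
The exception is (A): adding an electron to P's half-filled 3p³ is unfavourable, so Si (3p²) has the more exothermic EA.

(A)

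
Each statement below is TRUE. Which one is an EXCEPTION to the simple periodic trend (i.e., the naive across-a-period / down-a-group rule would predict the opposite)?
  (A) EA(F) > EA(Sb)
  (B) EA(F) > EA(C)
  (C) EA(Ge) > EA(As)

(C)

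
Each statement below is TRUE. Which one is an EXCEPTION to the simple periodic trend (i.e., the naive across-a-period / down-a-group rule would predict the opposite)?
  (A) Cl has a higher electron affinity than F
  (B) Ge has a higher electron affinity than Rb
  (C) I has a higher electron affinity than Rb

The general trend: electron affinity increases across a period and decreases down a group.
(A) Cl (period 3, group 17) vs F (period 2, group 17): the stated order contradicts the simple trend.
(B) Ge (period 4, group 14) vs Rb (period 5, group 1): the stated order agrees with the simple trend.
(C) I (period 5, group 17) vs Rb (period 5, group 1): the stated order agrees with the simple trend.
The exception is (A): F's small 2p subshell makes the incoming electron feel strong e⁻–e⁻ repulsion, so Cl actually releases more energy on gaining an electron.

(A)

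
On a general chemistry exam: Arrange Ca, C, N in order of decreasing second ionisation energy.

Consider each +1 ion: Ca⁺ still has 1 valence electron; C⁺ still has 3 valence electrons; N⁺ still has 4 valence electrons.
All are still removing valence electrons, so compare the +1 ions as you would atoms: IE_2 generally rises across a period (higher Z_eff) and falls down a group (larger shell), subject to the usual subshell exceptions.
Valence configurations: Ca⁺ [Ar]4s¹, C⁺ [He]2s²2p¹, N⁺ [He]2s²2p².
Tabulated IE_2 (kJ/mol): Ca 1145, C 2353, N 2856.
Overall IE_2 order: Ca < C < N.

N > C > Ca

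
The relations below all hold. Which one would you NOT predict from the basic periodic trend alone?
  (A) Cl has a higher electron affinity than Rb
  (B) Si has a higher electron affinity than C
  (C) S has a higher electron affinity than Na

The general trend: electron affinity increases across a period and decreases down a group.
(A) Cl (period 3, group 17) vs Rb (period 5, group 1): the stated order agrees with the simple trend.
(B) Si (period 3, group 14) vs C (period 2, group 14): the stated order contradicts the simple trend.
(C) S (period 3, group 16) vs Na (period 3, group 1): the stated order agrees with the simple trend.
The exception is (B): Si's larger, more diffuse 3p orbitals accept an added electron slightly more readily than C's compact 2p.

(B)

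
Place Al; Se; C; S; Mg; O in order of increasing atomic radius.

O < C < S < Se < Al < Mg

Radius decreases left→right (rising Z_eff, same n) and increases top→bottom (higher n).
Here both period and group differ, so the two effects have to be weighed against each other.
C > O: C lies to the left of O in period 2, so the across-period effect alone puts C larger.
S > C: the two effects oppose for this pair; the down-group effect wins (103 vs 75 pm).
Se > S: Se sits below S in group 16, so the down-group effect alone puts Se larger.
Al > Se: the two effects oppose for this pair; the across-period effect wins (126 vs 116 pm).
Mg > Al: both are in period 3; the period trend gives Mg the larger value.
For reference (pm): C 75, O 63, Mg 139, Al 126, S 103, Se 116.
So from smallest to largest: O < C < S < Se < Al < Mg.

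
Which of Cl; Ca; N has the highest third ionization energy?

Ca

Consider each +2 ion: Cl²⁺ still has 5 valence electrons; Ca²⁺ is the bare [Ar] core; N²⁺ still has 3 valence electrons.
Pulling an electron out of a noble-gas core costs far more than removing a remaining valence electron, so Ca sits at the high end of IE_3.
Valence configurations: Cl²⁺ [Ne]3s²3p³, N²⁺ [He]2s²2p¹.
The numbers (kJ/mol): Cl 3822, Ca 4912, N 4578.
So the third ionization energies run Cl < N < Ca.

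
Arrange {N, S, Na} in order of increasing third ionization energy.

After 2 electrons have been removed, what remains? N²⁺ still has 3 valence electrons; S²⁺ still has 4 valence electrons; Na²⁺ is already 1 electron into the core.
Pulling an electron out of a noble-gas core costs far more than removing a remaining valence electron, so Na sits at the high end of IE_3.
Valence configurations: N²⁺ [He]2s²2p¹, S²⁺ [Ne]3s²3p².
The numbers (kJ/mol): N 4578, S 3357, Na 6910.
Hence IE_3: S < N < Na.

S, N, Na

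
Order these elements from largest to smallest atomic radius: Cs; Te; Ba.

Cs, Ba, Te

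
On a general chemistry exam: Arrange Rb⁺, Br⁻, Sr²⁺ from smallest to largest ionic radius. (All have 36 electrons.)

All of these have 36 electrons, so size is governed by nuclear charge alone: the more protons, the stronger the pull on the same electron cloud, and the smaller the ion.
Nuclear charges: Sr²⁺ (Z=38), Rb⁺ (Z=37), Br⁻ (Z=35).
Smallest to largest: Sr²⁺ < Rb⁺ < Br⁻.

Sr²⁺ < Rb⁺ < Br⁻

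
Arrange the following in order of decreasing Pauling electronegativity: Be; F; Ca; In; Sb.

F, Sb, In, Be, Ca

Be is in period 2, group 2; F is in period 2, group 17; Ca is in period 4, group 2; In is in period 5, group 13; Sb is in period 5, group 15.
Electronegativity increases across a period and decreases down a group, tracking effective nuclear charge and atomic size.
Here both period and group differ, so the two effects have to be weighed against each other.
Be > Ca: Be sits above Ca in group 2, so the down-group effect alone puts Be higher.
In > Be: the two effects oppose for this pair; the across-period effect wins (1.78 vs 1.57).
Sb > In: both are in period 5; the period trend gives Sb the larger value.
F > Sb: both effects reinforce here, so F is clearly the higher of the two.
For reference (Pauling): Be 1.57, F 3.98, Ca 1.00, In 1.78, Sb 2.05.
So from highest to lowest: F > Sb > In > Be > Ca.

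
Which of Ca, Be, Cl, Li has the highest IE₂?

Li

The second ionization energy removes an electron from the +1 ion. For each element: Ca⁺ still has 1 valence electron; Be⁺ still has 1 valence electron; Cl⁺ still has 6 valence electrons; Li⁺ is the bare [He] core.
Breaking into a closed-shell core is much more expensive than removing a leftover valence electron — Li has the largest IE_2 here.
Valence configurations: Ca⁺ [Ar]4s¹, Be⁺ [He]2s¹, Cl⁺ [Ne]3s²3p⁴.
The numbers (kJ/mol): Ca 1145, Be 1757, Cl 2298, Li 7298.
So the second ionization energies run Ca < Be < Cl < Li.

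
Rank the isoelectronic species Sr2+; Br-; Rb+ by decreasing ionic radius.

All of these have 36 electrons, so size is governed by nuclear charge alone: the more protons, the stronger the pull on the same electron cloud, and the smaller the ion.
Nuclear charges: Sr2+ (Z=38), Rb+ (Z=37), Br- (Z=35).
Largest to smallest: Br- > Rb+ > Sr2+.

Br-, Rb+, Sr2+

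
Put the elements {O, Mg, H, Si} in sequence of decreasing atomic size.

Mg > Si > O > H

H is in period 1, group 1; O is in period 2, group 16; Mg is in period 3, group 2; Si is in period 3, group 14.
Across a period the added protons contract the valence shell; down a group each new principal shell makes the atom larger.
These span different periods and groups, so the two trends combine.
O > H: the two effects oppose for this pair; the down-group effect wins (63 vs 32 pm).
Si > O: relative to O, both the across-period and down-group shifts push Si's atomic radius up.
Mg > Si: Mg lies to the left of Si in period 3, so the across-period effect alone puts Mg larger.
Tabulated atomic radius (pm): H 32, O 63, Mg 139, Si 116.
So from largest to smallest: Mg > Si > O > H.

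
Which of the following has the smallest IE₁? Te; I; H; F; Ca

Ca

H is in period 1, group 1; F is in period 2, group 17; Ca is in period 4, group 2; Te is in period 5, group 16; I is in period 5, group 17.
First ionization energy rises across a period (greater Z_eff holds electrons more tightly) and falls down a group (valence electrons are farther from the nucleus).
Neither a single period nor a single group — weigh both effects.
Te > Ca: the two effects oppose for this pair; the across-period effect wins (869 vs 590 kJ/mol).
I > Te: both are in period 5; the period trend gives I the larger value.
H > I: the two effects oppose for this pair; the down-group effect wins (1312 vs 1008 kJ/mol).
F > H: period and group pull opposite ways; the across-period shift dominates (1681 vs 1312 kJ/mol).
Tabulated first ionization energy (kJ/mol): H 1312, F 1681, Ca 590, Te 869, I 1008.
The smallest IE₁ among these belongs to Ca.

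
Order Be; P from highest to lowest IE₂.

The second ionization energy removes an electron from the +1 ion. For each element: Be⁺ still has 1 valence electron; P⁺ still has 4 valence electrons.
All are still removing valence electrons, so compare the +1 ions as you would atoms: IE_2 generally rises across a period (higher Z_eff) and falls down a group (larger shell), subject to the usual subshell exceptions.
Valence configurations: Be⁺ [He]2s¹, P⁺ [Ne]3s²3p².
Tabulated IE_2 (kJ/mol): Be 1757, P 1907.
So the second ionization energies run Be < P.

P, Be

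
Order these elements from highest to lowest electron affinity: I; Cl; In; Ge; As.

Cl is in period 3, group 17; Ge is in period 4, group 14; As is in period 4, group 15; In is in period 5, group 13; I is in period 5, group 17.
Adding an electron releases more energy for atoms nearer the top right (short of the noble gases).
Here both period and group differ, so the two effects have to be weighed against each other.
As > In: both effects reinforce here, so As is clearly the higher of the two.
Ge > As: this pair runs against the simple trend — see the exception note.
I > Ge: the two effects oppose for this pair; the across-period effect wins (295 vs 119 kJ/mol).
Cl > I: Cl sits above I in group 17, so the down-group effect alone puts Cl higher.
Note the exception: Ge has a higher electron affinity than As, contrary to the simple trend — adding an electron to As's half-filled 4p³ is unfavourable, so Ge (4p²) has the more exothermic EA.
Tabulated electron affinity (kJ/mol): Cl 349, Ge 119, As 78, In 29, I 295.
So from highest to lowest: Cl > I > Ge > As > In.

Cl, I, Ge, As, In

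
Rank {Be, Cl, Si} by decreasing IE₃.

Consider each +2 ion: Be²⁺ is the bare [He] core; Cl²⁺ still has 5 valence electrons; Si²⁺ still has 2 valence electrons.
Pulling an electron out of a noble-gas core costs far more than removing a remaining valence electron, so Be sits at the high end of IE_3.
Valence configurations: Cl²⁺ [Ne]3s²3p³, Si²⁺ [Ne]3s².
Tabulated IE_3 (kJ/mol): Be 14849, Cl 3822, Si 3232.
Overall IE_3 order: Si < Cl < Be.

Be > Cl > Si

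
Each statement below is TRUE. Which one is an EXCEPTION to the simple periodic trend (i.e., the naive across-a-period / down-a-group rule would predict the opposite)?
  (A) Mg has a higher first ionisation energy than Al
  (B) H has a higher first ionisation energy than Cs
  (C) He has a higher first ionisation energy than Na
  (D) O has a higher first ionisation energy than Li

The general trend: first ionisation energy increases across a period and decreases down a group.
(A) Mg (period 3, group 2) vs Al (period 3, group 13): the stated order contradicts the simple trend.
(B) H (period 1, group 1) vs Cs (period 6, group 1): the stated order agrees with the simple trend.
(C) He (period 1, group 18) vs Na (period 3, group 1): the stated order agrees with the simple trend.
(D) O (period 2, group 16) vs Li (period 2, group 1): the stated order agrees with the simple trend.
The exception is (A): Al's single 3p electron is easier to remove than one from Mg's filled 3s².

(A)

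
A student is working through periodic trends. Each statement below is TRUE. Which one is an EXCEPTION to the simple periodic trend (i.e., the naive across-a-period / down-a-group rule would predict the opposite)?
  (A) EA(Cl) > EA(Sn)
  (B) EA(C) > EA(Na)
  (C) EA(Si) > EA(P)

(C)

The general trend: electron affinity increases across a period and decreases down a group.
(A) Cl (period 3, group 17) vs Sn (period 5, group 14): the stated order agrees with the simple trend.
(B) C (period 2, group 14) vs Na (period 3, group 1): the stated order agrees with the simple trend.
(C) Si (period 3, group 14) vs P (period 3, group 15): the stated order contradicts the simple trend.
The exception is (C): adding an electron to P's half-filled 3p³ is unfavourable, so Si (3p²) has the more exothermic EA.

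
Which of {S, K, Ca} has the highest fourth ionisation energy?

Consider each +3 ion: S³⁺ still has 3 valence electrons; K³⁺ is already 2 electrons into the core; Ca³⁺ is already 1 electron into the core.
Core electrons are held far more tightly than valence electrons, so K and Ca top the IE_4 order.
Approximate IE_4 values (kJ/mol): S 4556, K 5877, Ca 6491.
Hence IE_4: S < K < Ca.

Ca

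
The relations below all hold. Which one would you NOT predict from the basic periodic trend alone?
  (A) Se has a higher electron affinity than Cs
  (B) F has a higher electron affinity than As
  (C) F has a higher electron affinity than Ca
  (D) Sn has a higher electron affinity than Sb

The general trend: electron affinity increases across a period and decreases down a group.
(A) Se (period 4, group 16) vs Cs (period 6, group 1): the stated order agrees with the simple trend.
(B) F (period 2, group 17) vs As (period 4, group 15): the stated order agrees with the simple trend.
(C) F (period 2, group 17) vs Ca (period 4, group 2): the stated order agrees with the simple trend.
(D) Sn (period 5, group 14) vs Sb (period 5, group 15): the stated order contradicts the simple trend.
The exception is (D): adding an electron to Sb's half-filled 5p³ is unfavourable, so Sn has the more exothermic EA.

(D)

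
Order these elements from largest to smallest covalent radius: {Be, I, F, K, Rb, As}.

Rb > K > I > As > Be > F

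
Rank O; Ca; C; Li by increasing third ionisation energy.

C < Ca < O < Li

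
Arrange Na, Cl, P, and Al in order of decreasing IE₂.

Na, Cl, P, Al

The second ionization energy removes an electron from the +1 ion. For each element: Na⁺ is the bare [Ne] core; Cl⁺ still has 6 valence electrons; P⁺ still has 4 valence electrons; Al⁺ still has 2 valence electrons.
Breaking into a closed-shell core is much more expensive than removing a leftover valence electron — Na has the largest IE_2 here.
Valence configurations: Cl⁺ [Ne]3s²3p⁴, P⁺ [Ne]3s²3p², Al⁺ [Ne]3s².
Approximate IE_2 values (kJ/mol): Na 4562, Cl 2298, P 1907, Al 1817.
So the second ionization energies run Al < P < Cl < Na.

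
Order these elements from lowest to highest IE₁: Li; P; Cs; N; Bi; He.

Removing the outermost electron gets harder across a period and easier down a group.
These span different periods and groups, so the two trends combine.
Li > Cs: they share group 1; the group trend gives Li the larger value.
Bi > Li: period and group pull opposite ways; the across-period shift dominates (703 vs 520 kJ/mol).
P > Bi: they share group 15; the group trend gives P the larger value.
N > P: they share group 15; the group trend gives N the larger value.
He > N: both effects reinforce here, so He is clearly the higher of the two.
For reference (kJ/mol): He 2372, Li 520, N 1402, P 1012, Cs 376, Bi 703.
So from lowest to highest: Cs < Li < Bi < P < N < He.

Cs < Li < Bi < P < N < He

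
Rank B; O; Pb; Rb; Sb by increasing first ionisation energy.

First ionization energy rises across a period (greater Z_eff holds electrons more tightly) and falls down a group (valence electrons are farther from the nucleus).
Neither a single period nor a single group — weigh both effects.
Pb > Rb: the two effects oppose for this pair; the across-period effect wins (716 vs 403 kJ/mol).
B > Pb: period and group pull opposite ways; the down-group shift dominates (801 vs 716 kJ/mol).
Sb > B: the two effects oppose for this pair; the across-period effect wins (831 vs 801 kJ/mol).
O > Sb: both effects reinforce here, so O is clearly the higher of the two.
Tabulated first ionization energy (kJ/mol): B 801, O 1314, Rb 403, Sb 831, Pb 716.
So from lowest to highest: Rb < Pb < B < Sb < O.

Rb < Pb < B < Sb < O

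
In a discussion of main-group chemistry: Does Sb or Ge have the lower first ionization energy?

Ge is in period 4, group 14; Sb is in period 5, group 15.
Removing the outermost electron gets harder across a period and easier down a group.
These sit on a diagonal, where the across-period and down-group effects partly cancel.
Sb > Ge: period and group pull opposite ways; the across-period shift dominates (831 vs 762 kJ/mol).
Tabulated first ionization energy (kJ/mol): Ge 762, Sb 831.
So Ge has the lower first ionization energy (Ge < Sb).

Ge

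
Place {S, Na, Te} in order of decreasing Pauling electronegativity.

Smaller atoms with higher effective nuclear charge are more electronegative.
Neither a single period nor a single group — weigh both effects.
Te > Na: period and group pull opposite ways; the across-period shift dominates (2.10 vs 0.93).
S > Te: they share group 16; the group trend gives S the larger value.
Tabulated electronegativity (Pauling): Na 0.93, S 2.58, Te 2.10.
So from highest to lowest: S > Te > Na.

S > Te > Na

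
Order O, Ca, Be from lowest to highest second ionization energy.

IE_2 is the cost of taking one more electron from the +1 cation: O⁺ still has 5 valence electrons; Ca⁺ still has 1 valence electron; Be⁺ still has 1 valence electron.
All are still removing valence electrons, so compare the +1 ions as you would atoms: IE_2 generally rises across a period (higher Z_eff) and falls down a group (larger shell), subject to the usual subshell exceptions.
Valence configurations: O⁺ [He]2s²2p³, Ca⁺ [Ar]4s¹, Be⁺ [He]2s¹.
Approximate IE_2 values (kJ/mol): O 3388, Ca 1145, Be 1757.
Putting it together, IE_2: Ca < Be < O.

Ca, Be, O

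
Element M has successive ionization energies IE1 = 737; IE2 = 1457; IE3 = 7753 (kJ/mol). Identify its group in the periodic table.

Group 2

Look for the largest jump between consecutive ionization energies: IE3/IE2 ≈ 5.3, far larger than any earlier ratio.
That jump marks the point where a core electron is being removed. So the atom has 2 valence electrons.
A main-group element with 2 valence electrons is in group 2.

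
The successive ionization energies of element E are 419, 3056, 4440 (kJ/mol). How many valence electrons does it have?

1

Look for the largest jump between consecutive ionization energies: IE2/IE1 ≈ 7.3, far larger than any earlier ratio.
That jump marks the point where a core electron is being removed. So the atom has 1 valence electron.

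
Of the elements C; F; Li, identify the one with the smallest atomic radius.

F

Li is in period 2, group 1; C is in period 2, group 14; F is in period 2, group 17.
Moving right in a period, electrons are added to the same shell under a stronger nuclear pull, so atoms get smaller; moving down, a new shell is opened and atoms get larger.
All lie in period 2, so atomic radius increases right to left.
The smallest atomic radius among these belongs to F.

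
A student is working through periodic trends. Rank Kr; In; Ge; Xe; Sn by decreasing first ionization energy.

Kr, Xe, Ge, Sn, In

Ge is in period 4, group 14; Kr is in period 4, group 18; In is in period 5, group 13; Sn is in period 5, group 14; Xe is in period 5, group 18.
IE₁ increases left→right with effective nuclear charge and decreases top→bottom as the valence shell moves farther out.
Here both period and group differ, so the two effects have to be weighed against each other.
Sn > In: Sn lies to the right of In in period 5, so the across-period effect alone puts Sn higher.
Ge > Sn: Ge sits above Sn in group 14, so the down-group effect alone puts Ge higher.
Xe > Ge: the two effects oppose for this pair; the across-period effect wins (1170 vs 762 kJ/mol).
Kr > Xe: Kr sits above Xe in group 18, so the down-group effect alone puts Kr higher.
Tabulated first ionization energy (kJ/mol): Ge 762, Kr 1351, In 558, Sn 709, Xe 1170.
So from highest to lowest: Kr > Xe > Ge > Sn > In.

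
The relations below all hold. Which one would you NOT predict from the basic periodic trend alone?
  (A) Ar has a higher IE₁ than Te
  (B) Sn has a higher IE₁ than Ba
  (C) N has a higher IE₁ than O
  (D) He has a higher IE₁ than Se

(C)

The general trend: IE₁ increases across a period and decreases down a group.
(A) Ar (period 3, group 18) vs Te (period 5, group 16): the stated order agrees with the simple trend.
(B) Sn (period 5, group 14) vs Ba (period 6, group 2): the stated order agrees with the simple trend.
(C) N (period 2, group 15) vs O (period 2, group 16): the stated order contradicts the simple trend.
(D) He (period 1, group 18) vs Se (period 4, group 16): the stated order agrees with the simple trend.
The exception is (C): pairing an electron in O's 2p⁴ costs repulsion energy, so O ionizes more easily than half-filled N (2p³).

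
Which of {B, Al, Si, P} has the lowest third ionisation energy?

Al

IE_3 is the cost of taking one more electron from the +2 cation: B²⁺ still has 1 valence electron; Al²⁺ still has 1 valence electron; Si²⁺ still has 2 valence electrons; P²⁺ still has 3 valence electrons.
All are still removing valence electrons, so compare the +2 ions as you would atoms: IE_3 generally rises across a period (higher Z_eff) and falls down a group (larger shell), subject to the usual subshell exceptions.
Valence configurations: B²⁺ [He]2s¹, Al²⁺ [Ne]3s¹, Si²⁺ [Ne]3s², P²⁺ [Ne]3s²3p¹.
P²⁺ loses a lone 3p electron whereas Si²⁺ must break into a filled 3s² pair, so IE_3(Si) > IE_3(P) even though P has the higher nuclear charge.
Approximate IE_3 values (kJ/mol): B 3660, Al 2745, Si 3232, P 2914.
Hence IE_3: Al < P < Si < B.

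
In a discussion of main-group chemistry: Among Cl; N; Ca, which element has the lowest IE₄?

Consider each +3 ion: Cl³⁺ still has 4 valence electrons; N³⁺ still has 2 valence electrons; Ca³⁺ is already 1 electron into the core.
Usually core removal costs more than valence removal, but here the competition is close: a tightly held n=2 valence electron can cost more to remove than an n=3 core electron, so the actual values have to decide it.
Valence configurations: Cl³⁺ [Ne]3s²3p², N³⁺ [He]2s².
Tabulated IE_4 (kJ/mol): Cl 5159, N 7475, Ca 6491.
Putting it together, IE_4: Cl < Ca < N.

Cl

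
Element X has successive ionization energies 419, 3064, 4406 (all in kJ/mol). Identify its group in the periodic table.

Look for the largest jump between consecutive ionization energies: IE2/IE1 ≈ 7.3, far larger than any earlier ratio.
That jump marks the point where a core electron is being removed. So the atom has 1 valence electron.
A main-group element with 1 valence electron is in group 1.

Group 1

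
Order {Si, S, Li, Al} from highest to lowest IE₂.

Consider each +1 ion: Si⁺ still has 3 valence electrons; S⁺ still has 5 valence electrons; Li⁺ is the bare [He] core; Al⁺ still has 2 valence electrons.
Breaking into a closed-shell core is much more expensive than removing a leftover valence electron — Li has the largest IE_2 here.
Valence configurations: Si⁺ [Ne]3s²3p¹, S⁺ [Ne]3s²3p³, Al⁺ [Ne]3s².
Si⁺ loses a lone 3p electron whereas Al⁺ must break into a filled 3s² pair, so IE_2(Al) > IE_2(Si) even though Si has the higher nuclear charge.
The numbers (kJ/mol): Si 1577, S 2252, Li 7298, Al 1817.
So the second ionization energies run Si < Al < S < Li.

Li > S > Al > Si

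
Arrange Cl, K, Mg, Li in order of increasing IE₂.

Mg < Cl < K < Li

Consider each +1 ion: Cl⁺ still has 6 valence electrons; K⁺ is the bare [Ar] core; Mg⁺ still has 1 valence electron; Li⁺ is the bare [He] core.
Core electrons are held far more tightly than valence electrons, so K and Li top the IE_2 order.
Valence configurations: Cl⁺ [Ne]3s²3p⁴, Mg⁺ [Ne]3s¹.
The numbers (kJ/mol): Cl 2298, K 3052, Mg 1451, Li 7298.
Hence IE_2: Mg < Cl < K < Li.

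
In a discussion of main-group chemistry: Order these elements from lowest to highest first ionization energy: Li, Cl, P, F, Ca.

First ionization energy rises across a period (greater Z_eff holds electrons more tightly) and falls down a group (valence electrons are farther from the nucleus).
These span different periods and groups, so the two trends combine.
Ca > Li: the two effects oppose for this pair; the across-period effect wins (590 vs 520 kJ/mol).
P > Ca: both effects reinforce here, so P is clearly the higher of the two.
Cl > P: Cl lies to the right of P in period 3, so the across-period effect alone puts Cl higher.
F > Cl: F sits above Cl in group 17, so the down-group effect alone puts F higher.
Approximate values (kJ/mol): Li 520, F 1681, P 1012, Cl 1251, Ca 590.
So from lowest to highest: Li < Ca < P < Cl < F.

Li, Ca, P, Cl, F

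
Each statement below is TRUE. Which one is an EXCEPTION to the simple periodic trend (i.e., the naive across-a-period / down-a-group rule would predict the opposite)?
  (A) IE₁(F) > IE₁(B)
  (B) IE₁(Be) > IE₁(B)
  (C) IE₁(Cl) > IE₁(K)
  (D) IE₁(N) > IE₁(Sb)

(B)

The general trend: first ionisation energy increases across a period and decreases down a group.
(A) F (period 2, group 17) vs B (period 2, group 13): the stated order agrees with the simple trend.
(B) Be (period 2, group 2) vs B (period 2, group 13): the stated order contradicts the simple trend.
(C) Cl (period 3, group 17) vs K (period 4, group 1): the stated order agrees with the simple trend.
(D) N (period 2, group 15) vs Sb (period 5, group 15): the stated order agrees with the simple trend.
The exception is (B): removing B's lone 2p electron is easier than breaking Be's filled 2s².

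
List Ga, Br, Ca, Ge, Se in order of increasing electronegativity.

Atoms toward the upper right of the periodic table pull bonding electrons most strongly.
All lie in period 4, so electronegativity increases left to right.
So from lowest to highest: Ca < Ga < Ge < Se < Br.

Ca < Ga < Ge < Se < Br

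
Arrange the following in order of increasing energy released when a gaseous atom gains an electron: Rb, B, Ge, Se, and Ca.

Ca < B < Rb < Ge < Se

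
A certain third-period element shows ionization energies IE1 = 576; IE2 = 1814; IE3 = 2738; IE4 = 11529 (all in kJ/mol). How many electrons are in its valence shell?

3

Look for the largest jump between consecutive ionization energies: IE4/IE3 ≈ 4.2, far larger than any earlier ratio.
That jump marks the point where a core electron is being removed. So the atom has 3 valence electrons.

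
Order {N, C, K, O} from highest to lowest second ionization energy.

After 1 electron has been removed, what remains? N⁺ still has 4 valence electrons; C⁺ still has 3 valence electrons; K⁺ is the bare [Ar] core; O⁺ still has 5 valence electrons.
Usually core removal costs more than valence removal, but here the competition is close: a tightly held n=2 valence electron can cost more to remove than an n=3 core electron, so the actual values have to decide it.
Valence configurations: N⁺ [He]2s²2p², C⁺ [He]2s²2p¹, O⁺ [He]2s²2p³.
Approximate IE_2 values (kJ/mol): N 2856, C 2353, K 3052, O 3388.
So the second ionization energies run C < N < K < O.

O > K > N > C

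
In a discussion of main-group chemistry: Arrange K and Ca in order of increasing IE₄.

Consider each +3 ion: K³⁺ is already 2 electrons into the core; Ca³⁺ is already 1 electron into the core.
All of these are removing an electron from a noble-gas core or deeper; the smaller core (lower principal quantum number) is held far more tightly, and within a period the higher nuclear charge binds the same core more tightly.
The numbers (kJ/mol): K 5877, Ca 6491.
So the fourth ionization energies run K < Ca.

K < Ca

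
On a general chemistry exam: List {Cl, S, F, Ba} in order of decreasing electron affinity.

Cl, F, S, Ba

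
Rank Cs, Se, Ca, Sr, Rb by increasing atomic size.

Se, Ca, Sr, Rb, Cs

Ca is in period 4, group 2; Se is in period 4, group 16; Rb is in period 5, group 1; Sr is in period 5, group 2; Cs is in period 6, group 1.
Atomic radius shrinks across a period as nuclear charge pulls the same shell inward, and grows down a group as new shells are added.
Here both period and group differ, so the two effects have to be weighed against each other.
Ca > Se: Ca lies to the left of Se in period 4, so the across-period effect alone puts Ca larger.
Sr > Ca: Sr sits below Ca in group 2, so the down-group effect alone puts Sr larger.
Rb > Sr: both are in period 5; the period trend gives Rb the larger value.
Cs > Rb: Cs sits below Rb in group 1, so the down-group effect alone puts Cs larger.
Approximate values (pm): Ca 171, Se 116, Rb 210, Sr 185, Cs 232.
So from smallest to largest: Se < Ca < Sr < Rb < Cs.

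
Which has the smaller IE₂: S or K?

Consider each +1 ion: S⁺ still has 5 valence electrons; K⁺ is the bare [Ar] core.
Core electrons are held far more tightly than valence electrons, so K tops the IE_2 order.
Approximate IE_2 values (kJ/mol): S 2252, K 3052.
Hence IE_2: S < K.

S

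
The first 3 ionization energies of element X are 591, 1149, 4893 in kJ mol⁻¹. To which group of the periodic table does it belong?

Look for the largest jump between consecutive ionization energies: IE3/IE2 ≈ 4.3, far larger than any earlier ratio.
That jump marks the point where a core electron is being removed. So the atom has 2 valence electrons.
A main-group element with 2 valence electrons is in group 2.

Group 2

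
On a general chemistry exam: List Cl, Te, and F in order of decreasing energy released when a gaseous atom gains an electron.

F is in period 2, group 17; Cl is in period 3, group 17; Te is in period 5, group 16.
Atoms with high Z_eff and room in the valence shell (especially the halogens) have the most exothermic electron affinities.
Here both period and group differ, so the two effects have to be weighed against each other.
F > Te: both effects reinforce here, so F is clearly the higher of the two.
Cl > F: this pair runs against the simple trend — see the exception note.
Note the exception: Cl has a higher electron affinity than F, contrary to the simple trend — F's small 2p subshell makes the incoming electron feel strong e⁻–e⁻ repulsion, so Cl actually releases more energy on gaining an electron.
Approximate values (kJ/mol): F 328, Cl 349, Te 190.
So from highest to lowest: Cl > F > Te.

Cl > F > Te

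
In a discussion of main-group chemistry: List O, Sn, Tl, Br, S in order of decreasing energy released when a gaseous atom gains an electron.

O is in period 2, group 16; S is in period 3, group 16; Br is in period 4, group 17; Sn is in period 5, group 14; Tl is in period 6, group 13.
EA tends to increase across a period and decrease down a group, though the pattern is less regular than for IE or radius.
These span different periods and groups, so the two trends combine.
Sn > Tl: relative to Tl, both the across-period and down-group shifts push Sn's electron affinity up.
O > Sn: both effects reinforce here, so O is clearly the higher of the two.
S > O: this pair runs against the simple trend — see the exception note.
Br > S: period and group pull opposite ways; the across-period shift dominates (325 vs 200 kJ/mol).
Note the exception: S has a higher electron affinity than O, contrary to the simple trend — the compact 2p subshell of O repels the added electron more than S's larger 3p does.
Approximate values (kJ/mol): O 141, S 200, Br 325, Sn 107, Tl 19.
So from highest to lowest: Br > S > O > Sn > Tl.

Br > S > O > Sn > Tl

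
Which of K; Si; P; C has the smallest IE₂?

The second ionization energy removes an electron from the +1 ion. For each element: K⁺ is the bare [Ar] core; Si⁺ still has 3 valence electrons; P⁺ still has 4 valence electrons; C⁺ still has 3 valence electrons.
Core electrons are held far more tightly than valence electrons, so K tops the IE_2 order.
Valence configurations: Si⁺ [Ne]3s²3p¹, P⁺ [Ne]3s²3p², C⁺ [He]2s²2p¹.
The numbers (kJ/mol): K 3052, Si 1577, P 1907, C 2353.
Overall IE_2 order: Si < P < C < K.

Si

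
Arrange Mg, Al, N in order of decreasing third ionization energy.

Mg > N > Al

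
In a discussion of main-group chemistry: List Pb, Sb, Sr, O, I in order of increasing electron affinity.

O is in period 2, group 16; Sr is in period 5, group 2; Sb is in period 5, group 15; I is in period 5, group 17; Pb is in period 6, group 14.
Atoms with high Z_eff and room in the valence shell (especially the halogens) have the most exothermic electron affinities.
Neither a single period nor a single group — weigh both effects.
Pb > Sr: period and group pull opposite ways; the across-period shift dominates (35 vs 5 kJ/mol).
Sb > Pb: relative to Pb, both the across-period and down-group shifts push Sb's electron affinity up.
O > Sb: both effects reinforce here, so O is clearly the higher of the two.
I > O: period and group pull opposite ways; the across-period shift dominates (295 vs 141 kJ/mol).
Tabulated electron affinity (kJ/mol): O 141, Sr 5, Sb 103, I 295, Pb 35.
So from lowest to highest: Sr < Pb < Sb < O < I.

Sr, Pb, Sb, O, I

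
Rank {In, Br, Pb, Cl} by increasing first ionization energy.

Cl is in period 3, group 17; Br is in period 4, group 17; In is in period 5, group 13; Pb is in period 6, group 14.
IE₁ increases left→right with effective nuclear charge and decreases top→bottom as the valence shell moves farther out.
Neither a single period nor a single group — weigh both effects.
Pb > In: period and group pull opposite ways; the across-period shift dominates (716 vs 558 kJ/mol).
Br > Pb: relative to Pb, both the across-period and down-group shifts push Br's first ionization energy up.
Cl > Br: they share group 17; the group trend gives Cl the larger value.
Approximate values (kJ/mol): Cl 1251, Br 1140, In 558, Pb 716.
So from lowest to highest: In < Pb < Br < Cl.

In < Pb < Br < Cl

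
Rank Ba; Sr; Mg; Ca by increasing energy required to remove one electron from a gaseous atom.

Mg is in period 3, group 2; Ca is in period 4, group 2; Sr is in period 5, group 2; Ba is in period 6, group 2.
Removing the outermost electron gets harder across a period and easier down a group.
All are in group 2, so first ionization energy increases up the group.
So from lowest to highest: Ba < Sr < Ca < Mg.

Ba < Sr < Ca < Mg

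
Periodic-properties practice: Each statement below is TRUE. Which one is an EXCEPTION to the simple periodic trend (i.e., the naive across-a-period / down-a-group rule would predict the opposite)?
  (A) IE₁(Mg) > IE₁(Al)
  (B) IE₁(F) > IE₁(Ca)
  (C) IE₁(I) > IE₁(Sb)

The general trend: IE₁ increases across a period and decreases down a group.
(A) Mg (period 3, group 2) vs Al (period 3, group 13): the stated order contradicts the simple trend.
(B) F (period 2, group 17) vs Ca (period 4, group 2): the stated order agrees with the simple trend.
(C) I (period 5, group 17) vs Sb (period 5, group 15): the stated order agrees with the simple trend.
The exception is (A): Al's single 3p electron is easier to remove than one from Mg's filled 3s².

(A)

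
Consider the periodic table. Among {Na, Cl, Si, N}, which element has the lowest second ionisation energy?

Si

IE_2 is the cost of taking one more electron from the +1 cation: Na⁺ is the bare [Ne] core; Cl⁺ still has 6 valence electrons; Si⁺ still has 3 valence electrons; N⁺ still has 4 valence electrons.
Core electrons are held far more tightly than valence electrons, so Na tops the IE_2 order.
Valence configurations: Cl⁺ [Ne]3s²3p⁴, Si⁺ [Ne]3s²3p¹, N⁺ [He]2s²2p².
Approximate IE_2 values (kJ/mol): Na 4562, Cl 2298, Si 1577, N 2856.
Putting it together, IE_2: Si < Cl < N < Na.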